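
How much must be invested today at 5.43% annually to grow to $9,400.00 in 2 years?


Formula: PV = FV / (1 + r)^n
Substituting: PV = $9,400.00 / (1 + 0.0543)^2
Discount factor: (1.0543)^2 = 1.111548
PV = $9,400.00 / 1.111548 = $8,456.67

$8,456.67


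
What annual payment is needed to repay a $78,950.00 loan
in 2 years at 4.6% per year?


Formula: PMT = PV * r / (1 - (1+r)^(-n))
Denominator: 1 - (1 + 0.046)^(-2) = 0.08602
Numerator: $78,950.00 * 0.046 = 3631.7
PMT = 3631.7 / 0.08602 = $42,219.19

$42,219.19


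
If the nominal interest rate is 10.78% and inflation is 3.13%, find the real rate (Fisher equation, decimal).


Formula: (1 + r_real) = (1 + r_nom) / (1 + inflation)
Substituting: (1 + r_real) = 1.1078 / 1.0313
(1 + r_real) = 1.074178
r_real = 1.074178 - 1 = 0.074178

0.074178


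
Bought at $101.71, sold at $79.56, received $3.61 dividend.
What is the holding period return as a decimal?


Formula: HPR = (P1 - P0 + D) / P0
Gain: $79.56 - $101.71 + $3.61 = -$18.54
HPR = -$18.54 / $101.71 = -0.1823

-0.1823


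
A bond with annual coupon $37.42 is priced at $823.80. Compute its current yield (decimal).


Formula: Current yield = annual coupon / price
Substituting: CY = $37.42 / $823.80
CY = 0.045424

0.045424


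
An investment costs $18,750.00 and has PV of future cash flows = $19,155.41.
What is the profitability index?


Formula: PI = PV(cash flows) / initial investment
Substituting: PI = $19,155.41 / $18,750.00
PI = 1.0216

1.0216


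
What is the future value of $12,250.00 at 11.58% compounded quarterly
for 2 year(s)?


Formula: FV = P * (1 + r/m)^(m*t)
Period rate: r/m = 0.1158 / 4 = 0.02895
Total periods: m*t = 4 * 2 = 8
Growth factor: (1 + 0.02895)^8 = 1.256476
FV = $12,250.00 * 1.256476 = $15,391.83

$15,391.83


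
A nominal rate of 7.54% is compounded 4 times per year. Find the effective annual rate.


Formula: EAR = (1 + r/m)^m - 1
Period rate: r/m = 0.0754 / 4 = 0.01885
Compounding: (1 + 0.01885)^4 = 1.077559
EAR = 1.077559 - 1 = 0.077559

0.077559


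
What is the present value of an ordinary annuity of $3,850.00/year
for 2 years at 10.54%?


Formula: PV = PMT * (1 - (1+r)^(-n)) / r
Discount factor: (1 + 0.1054)^(-2) = 0.818391
Bracket: 1 - 0.818391 = 0.181609
PV = $3,850.00 * 0.181609 / 0.1054 = $6,633.71

$6,633.71


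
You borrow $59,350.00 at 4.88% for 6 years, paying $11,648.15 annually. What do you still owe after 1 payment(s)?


Formula: Balance = PV*(1+r)^k - PMT*((1+r)^k - 1)/r
Growth: (1 + 0.0488)^1 = 1.0488
Accumulated factor: ((1+r)^k - 1)/r = 1.0
Balance = $59,350.00 * 1.0488 - $11,648.15 * 1.0
Balance = $50,598.13

$50,598.13


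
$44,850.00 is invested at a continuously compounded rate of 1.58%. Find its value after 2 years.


Formula: FV = P * e^(r*t)
Exponent: r*t = 0.0158 * 2 = 0.0316
e^(0.0316) = 1.032105
FV = $44,850.00 * 1.032105 = $46,289.89

$46,289.89


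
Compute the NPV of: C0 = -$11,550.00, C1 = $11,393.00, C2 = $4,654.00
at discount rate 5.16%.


Formula: NPV = C0 + C1/(1+r) + C2/(1+r)^2
Discount C1: $11,393.00 / (1 + 0.0516) = $10,833.97
Discount C2: $4,654.00 / (1 + 0.0516)^2 = $4,208.48
NPV = -$11,550.00 + $10,833.97 + $4,208.48 = $3,492.45

$3,492.45


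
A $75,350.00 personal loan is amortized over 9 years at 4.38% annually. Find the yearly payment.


Formula: PMT = PV * r / (1 - (1+r)^(-n))
Denominator: 1 - (1 + 0.0438)^(-9) = 0.320101
Numerator: $75,350.00 * 0.0438 = 3300.33
PMT = 3300.33 / 0.320101 = $10,310.28

$10,310.28


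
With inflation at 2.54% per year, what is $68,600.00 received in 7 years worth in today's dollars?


Formula: Real value = nominal / (1 + inflation)^years
Price level: (1 + 0.0254)^7 = 1.191937
Real value = $68,600.00 / 1.191937 = $57,553.39

$57,553.39


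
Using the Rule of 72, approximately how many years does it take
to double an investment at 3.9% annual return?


Formula: Years ≈ 72 / r
Substituting: Years ≈ 72 / 3.9
Years ≈ 18.5

18.5 years


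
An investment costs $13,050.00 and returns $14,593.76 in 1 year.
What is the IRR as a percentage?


Formula: IRR = C1/C0 - 1
Substituting: IRR = $14,593.76 / $13,050.00 - 1
Ratio: 1.118296 - 1 = 0.118296
IRR = 11.8296%

11.8296%


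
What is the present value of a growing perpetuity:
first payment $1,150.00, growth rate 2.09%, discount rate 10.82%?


Formula: PV = C / (r - g)
Spread: r - g = 0.1082 - 0.0209 = 0.0873
Substituting: PV = $1,150.00 / 0.0873
PV = $13,172.97

$13,172.97


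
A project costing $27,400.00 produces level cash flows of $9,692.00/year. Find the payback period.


Formula: Payback = investment / annual cash flow
Substituting: Payback = $27,400.00 / $9,692.00
Payback = 2.8271 years

2.8271 years


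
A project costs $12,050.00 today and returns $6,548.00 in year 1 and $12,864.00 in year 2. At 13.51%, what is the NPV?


Formula: NPV = C0 + C1/(1+r) + C2/(1+r)^2
Discount C1: $6,548.00 / (1 + 0.1351) = $5,768.65
Discount C2: $12,864.00 / (1 + 0.1351)^2 = $9,984.07
NPV = -$12,050.00 + $5,768.65 + $9,984.07 = $3,702.73

$3,702.73


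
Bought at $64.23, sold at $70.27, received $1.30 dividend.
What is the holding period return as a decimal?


Formula: HPR = (P1 - P0 + D) / P0
Gain: $70.27 - $64.23 + $1.30 = $7.34
HPR = $7.34 / $64.23 = 0.1143

0.1143


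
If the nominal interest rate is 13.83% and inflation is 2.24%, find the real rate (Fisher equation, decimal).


Formula: (1 + r_real) = (1 + r_nom) / (1 + inflation)
Substituting: (1 + r_real) = 1.1383 / 1.0224
(1 + r_real) = 1.113361
r_real = 1.113361 - 1 = 0.113361

0.113361


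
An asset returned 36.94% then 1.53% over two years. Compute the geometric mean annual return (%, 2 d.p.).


Formula: Geometric mean = ((1+r1)*(1+r2))^(1/2) - 1
Product: (1 + 0.3694) * (1 + 0.0153) = 1.3694 * 1.0153 = 1.390352
Square root: 1.390352^0.5 = 1.179132
Geometric mean = 1.179132 - 1 = 0.179132
As percentage: 17.91%

17.91%


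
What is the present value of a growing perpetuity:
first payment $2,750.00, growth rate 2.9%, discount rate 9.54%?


Formula: PV = C / (r - g)
Spread: r - g = 0.0954 - 0.029 = 0.0664
Substituting: PV = $2,750.00 / 0.0664
PV = $41,415.66

$41,415.66


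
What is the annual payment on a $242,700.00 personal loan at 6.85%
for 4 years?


Formula: PMT = PV * r / (1 - (1+r)^(-n))
Denominator: 1 - (1 + 0.0685)^(-4) = 0.232812
Numerator: $242,700.00 * 0.0685 = 16624.95
PMT = 16624.95 / 0.232812 = $71,409.38

$71,409.38


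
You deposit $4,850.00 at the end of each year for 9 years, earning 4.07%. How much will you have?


Formula: FV = PMT * ((1+r)^n - 1) / r
Growth factor: (1 + 0.0407)^9 = 1.431957
Numerator: 1.431957 - 1 = 0.431957
FV = $4,850.00 * 0.431957 / 0.0407 = $51,474.00

$51,474.00


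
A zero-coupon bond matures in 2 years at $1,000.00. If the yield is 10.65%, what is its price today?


Formula: Price = FV / (1 + r)^n
Substituting: Price = $1,000.00 / (1 + 0.1065)^2
Discount factor: (1.1065)^2 = 1.224342
Price = $1,000.00 / 1.224342 = $816.77

$816.77


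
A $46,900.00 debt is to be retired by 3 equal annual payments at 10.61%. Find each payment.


Formula: PMT = PV * r / (1 - (1+r)^(-n))
Denominator: 1 - (1 + 0.1061)^(-3) = 0.261047
Numerator: $46,900.00 * 0.1061 = 4976.09
PMT = 4976.09 / 0.261047 = $19,062.05

$19,062.05


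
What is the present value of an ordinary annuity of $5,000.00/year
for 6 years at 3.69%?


Formula: PV = PMT * (1 - (1+r)^(-n)) / r
Discount factor: (1 + 0.0369)^(-6) = 0.804598
Bracket: 1 - 0.804598 = 0.195402
PV = $5,000.00 * 0.195402 / 0.0369 = $26,477.28

$26,477.28


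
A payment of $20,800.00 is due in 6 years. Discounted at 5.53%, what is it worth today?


Formula: PV = FV / (1 + r)^n
Substituting: PV = $20,800.00 / (1 + 0.0553)^6
Discount factor: (1.0553)^6 = 1.381197
PV = $20,800.00 / 1.381197 = $15,059.40

$15,059.40


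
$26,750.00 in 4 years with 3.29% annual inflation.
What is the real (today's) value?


Formula: Real value = nominal / (1 + inflation)^years
Price level: (1 + 0.0329)^4 = 1.138238
Real value = $26,750.00 / 1.138238 = $23,501.23

$23,501.23


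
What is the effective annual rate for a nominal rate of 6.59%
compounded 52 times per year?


Formula: EAR = (1 + r/m)^m - 1
Period rate: r/m = 0.0659 / 52 = 0.001267
Compounding: (1 + 0.001267)^52 = 1.068075
EAR = 1.068075 - 1 = 0.068075

0.068075


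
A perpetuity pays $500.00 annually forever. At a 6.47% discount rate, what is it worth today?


Formula: PV = C / r
Substituting: PV = $500.00 / 0.0647
PV = $7,727.98

$7,727.98


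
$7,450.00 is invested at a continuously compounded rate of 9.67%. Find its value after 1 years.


Formula: FV = P * e^(r*t)
Exponent: r*t = 0.0967 * 1 = 0.0967
e^(0.0967) = 1.10153
FV = $7,450.00 * 1.10153 = $8,206.40

$8,206.40


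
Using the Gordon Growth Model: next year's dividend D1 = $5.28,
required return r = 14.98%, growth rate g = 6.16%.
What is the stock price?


Formula: P = D1 / (r - g)
Spread: r - g = 0.1498 - 0.0616 = 0.0882
Substituting: P = $5.28 / 0.0882
P = $59.86

$59.86


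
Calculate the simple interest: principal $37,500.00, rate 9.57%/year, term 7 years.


Formula: I = P * r * t
Substituting: I = $37,500.00 * 0.0957 * 7
Step: I = $37,500.00 * 0.6699
I = $25,121.25

$25,121.25


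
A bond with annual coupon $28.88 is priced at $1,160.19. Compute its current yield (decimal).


Formula: Current yield = annual coupon / price
Substituting: CY = $28.88 / $1,160.19
CY = 0.024892

0.024892


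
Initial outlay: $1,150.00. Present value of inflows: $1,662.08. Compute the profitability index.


Formula: PI = PV(cash flows) / initial investment
Substituting: PI = $1,662.08 / $1,150.00
PI = 1.4453

1.4453


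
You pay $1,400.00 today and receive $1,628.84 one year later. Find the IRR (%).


Formula: IRR = C1/C0 - 1
Substituting: IRR = $1,628.84 / $1,400.00 - 1
Ratio: 1.163457 - 1 = 0.163457
IRR = 16.3457%

16.3457%


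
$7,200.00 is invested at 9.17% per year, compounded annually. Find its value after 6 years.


Formula: FV = P * (1 + r)^n
Substituting: FV = $7,200.00 * (1 + 0.0917)^6
Growth factor: (1.0917)^6 = 1.692855
FV = $7,200.00 * 1.692855 = $12,188.56

$12,188.56


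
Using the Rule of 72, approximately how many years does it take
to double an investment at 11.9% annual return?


Formula: Years ≈ 72 / r
Substituting: Years ≈ 72 / 11.9
Years ≈ 6.1

6.1 years


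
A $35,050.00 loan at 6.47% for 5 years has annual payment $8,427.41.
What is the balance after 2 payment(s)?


Formula: Balance = PV*(1+r)^k - PMT*((1+r)^k - 1)/r
Growth: (1 + 0.0647)^2 = 1.133586
Accumulated factor: ((1+r)^k - 1)/r = 2.0647
Balance = $35,050.00 * 1.133586 - $8,427.41 * 2.0647
Balance = $22,332.12

$22,332.12


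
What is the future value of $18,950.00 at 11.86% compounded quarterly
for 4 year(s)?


Formula: FV = P * (1 + r/m)^(m*t)
Period rate: r/m = 0.1186 / 4 = 0.02965
Total periods: m*t = 4 * 4 = 16
Growth factor: (1 + 0.02965)^16 = 1.596004
FV = $18,950.00 * 1.596004 = $30,244.28

$30,244.28


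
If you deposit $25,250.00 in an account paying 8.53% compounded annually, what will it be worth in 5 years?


Formula: FV = P * (1 + r)^n
Substituting: FV = $25,250.00 * (1 + 0.0853)^5
Growth factor: (1.0853)^5 = 1.505737
FV = $25,250.00 * 1.505737 = $38,019.85

$38,019.85


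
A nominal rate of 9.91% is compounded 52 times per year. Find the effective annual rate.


Formula: EAR = (1 + r/m)^m - 1
Period rate: r/m = 0.0991 / 52 = 0.001906
Compounding: (1 + 0.001906)^52 = 1.104073
EAR = 1.104073 - 1 = 0.104073

0.104073


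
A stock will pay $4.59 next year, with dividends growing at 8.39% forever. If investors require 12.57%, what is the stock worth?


Formula: P = D1 / (r - g)
Spread: r - g = 0.1257 - 0.0839 = 0.0418
Substituting: P = $4.59 / 0.0418
P = $109.81

$109.81


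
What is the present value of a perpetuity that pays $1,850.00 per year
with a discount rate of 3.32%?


Formula: PV = C / r
Substituting: PV = $1,850.00 / 0.0332
PV = $55,722.89

$55,722.89


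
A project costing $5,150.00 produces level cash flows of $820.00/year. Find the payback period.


Formula: Payback = investment / annual cash flow
Substituting: Payback = $5,150.00 / $820.00
Payback = 6.2805 years

6.2805 years


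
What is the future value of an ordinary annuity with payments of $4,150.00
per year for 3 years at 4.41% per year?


Formula: FV = PMT * ((1+r)^n - 1) / r
Growth factor: (1 + 0.0441)^3 = 1.13822
Numerator: 1.13822 - 1 = 0.13822
FV = $4,150.00 * 0.13822 / 0.0441 = $13,007.12

$13,007.12


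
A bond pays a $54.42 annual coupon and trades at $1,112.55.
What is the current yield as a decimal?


Formula: Current yield = annual coupon / price
Substituting: CY = $54.42 / $1,112.55
CY = 0.048915

0.048915


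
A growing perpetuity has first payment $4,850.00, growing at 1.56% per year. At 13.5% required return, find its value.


Formula: PV = C / (r - g)
Spread: r - g = 0.135 - 0.0156 = 0.1194
Substituting: PV = $4,850.00 / 0.1194
PV = $40,619.77

$40,619.77


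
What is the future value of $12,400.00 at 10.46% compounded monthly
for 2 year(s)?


Formula: FV = P * (1 + r/m)^(m*t)
Period rate: r/m = 0.1046 / 12 = 0.008717
Total periods: m*t = 12 * 2 = 24
Growth factor: (1 + 0.008717)^24 = 1.231575
FV = $12,400.00 * 1.231575 = $15,271.52

$15,271.52


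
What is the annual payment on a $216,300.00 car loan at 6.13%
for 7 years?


Formula: PMT = PV * r / (1 - (1+r)^(-n))
Denominator: 1 - (1 + 0.0613)^(-7) = 0.340624
Numerator: $216,300.00 * 0.0613 = 13259.19
PMT = 13259.19 / 0.340624 = $38,926.13

$38,926.13


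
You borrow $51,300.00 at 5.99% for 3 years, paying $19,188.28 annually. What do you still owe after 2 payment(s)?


Formula: Balance = PV*(1+r)^k - PMT*((1+r)^k - 1)/r
Growth: (1 + 0.0599)^2 = 1.123388
Accumulated factor: ((1+r)^k - 1)/r = 2.0599
Balance = $51,300.00 * 1.123388 - $19,188.28 * 2.0599
Balance = $18,103.87

$18,103.87


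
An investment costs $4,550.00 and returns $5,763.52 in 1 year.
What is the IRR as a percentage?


Formula: IRR = C1/C0 - 1
Substituting: IRR = $5,763.52 / $4,550.00 - 1
Ratio: 1.266708 - 1 = 0.266708
IRR = 26.6708%

26.6708%


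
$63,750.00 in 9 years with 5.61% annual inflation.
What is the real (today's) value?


Formula: Real value = nominal / (1 + inflation)^years
Price level: (1 + 0.0561)^9 = 1.634351
Real value = $63,750.00 / 1.634351 = $39,006.30

$39,006.30


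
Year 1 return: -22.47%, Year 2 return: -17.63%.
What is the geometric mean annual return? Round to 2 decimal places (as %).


Formula: Geometric mean = ((1+r1)*(1+r2))^(1/2) - 1
Product: (1 + -0.2247) * (1 + -0.1763) = 0.7753 * 0.8237 = 0.638615
Square root: 0.638615^0.5 = 0.799134
Geometric mean = 0.799134 - 1 = -0.200866
As percentage: -20.09%

-20.09%


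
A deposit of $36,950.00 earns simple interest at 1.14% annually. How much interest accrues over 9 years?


Formula: I = P * r * t
Substituting: I = $36,950.00 * 0.0114 * 9
Step: I = $36,950.00 * 0.1026
I = $3,791.07

$3,791.07


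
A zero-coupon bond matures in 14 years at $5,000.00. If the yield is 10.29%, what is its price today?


Formula: Price = FV / (1 + r)^n
Substituting: Price = $5,000.00 / (1 + 0.1029)^14
Discount factor: (1.1029)^14 = 3.940088
Price = $5,000.00 / 3.940088 = $1,269.01

$1,269.01


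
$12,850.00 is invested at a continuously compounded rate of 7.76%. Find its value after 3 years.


Formula: FV = P * e^(r*t)
Exponent: r*t = 0.0776 * 3 = 0.2328
e^(0.2328) = 1.262129
FV = $12,850.00 * 1.262129 = $16,218.36

$16,218.36


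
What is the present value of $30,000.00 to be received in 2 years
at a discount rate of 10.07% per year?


Formula: PV = FV / (1 + r)^n
Substituting: PV = $30,000.00 / (1 + 0.1007)^2
Discount factor: (1.1007)^2 = 1.21154
PV = $30,000.00 / 1.21154 = $24,761.86

$24,761.86


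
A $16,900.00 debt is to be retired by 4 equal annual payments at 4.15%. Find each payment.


Formula: PMT = PV * r / (1 - (1+r)^(-n))
Denominator: 1 - (1 + 0.0415)^(-4) = 0.15011
Numerator: $16,900.00 * 0.0415 = 701.35
PMT = 701.35 / 0.15011 = $4,672.25

$4,672.25


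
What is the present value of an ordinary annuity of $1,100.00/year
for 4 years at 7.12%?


Formula: PV = PMT * (1 - (1+r)^(-n)) / r
Discount factor: (1 + 0.0712)^(-4) = 0.759482
Bracket: 1 - 0.759482 = 0.240518
PV = $1,100.00 * 0.240518 / 0.0712 = $3,715.86

$3,715.86


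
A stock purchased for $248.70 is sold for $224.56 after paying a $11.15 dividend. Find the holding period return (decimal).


Formula: HPR = (P1 - P0 + D) / P0
Gain: $224.56 - $248.70 + $11.15 = -$12.99
HPR = -$12.99 / $248.70 = -0.0522

-0.0522


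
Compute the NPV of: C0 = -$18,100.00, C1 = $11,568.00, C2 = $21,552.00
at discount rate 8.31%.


Formula: NPV = C0 + C1/(1+r) + C2/(1+r)^2
Discount C1: $11,568.00 / (1 + 0.0831) = $10,680.45
Discount C2: $21,552.00 / (1 + 0.0831)^2 = $18,371.75
NPV = -$18,100.00 + $10,680.45 + $18,371.75 = $10,952.20

$10,952.20


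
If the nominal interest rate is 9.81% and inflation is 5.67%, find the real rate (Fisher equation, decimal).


Formula: (1 + r_real) = (1 + r_nom) / (1 + inflation)
Substituting: (1 + r_real) = 1.0981 / 1.0567
(1 + r_real) = 1.039179
r_real = 1.039179 - 1 = 0.039179

0.039179


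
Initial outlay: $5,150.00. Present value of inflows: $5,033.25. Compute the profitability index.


Formula: PI = PV(cash flows) / initial investment
Substituting: PI = $5,033.25 / $5,150.00
PI = 0.9773

0.9773


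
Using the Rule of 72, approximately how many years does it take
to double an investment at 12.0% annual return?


Formula: Years ≈ 72 / r
Substituting: Years ≈ 72 / 12.0
Years ≈ 6.0

6.0 years


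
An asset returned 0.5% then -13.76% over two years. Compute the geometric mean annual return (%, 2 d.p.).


Formula: Geometric mean = ((1+r1)*(1+r2))^(1/2) - 1
Product: (1 + 0.005) * (1 + -0.1376) = 1.005 * 0.8624 = 0.866712
Square root: 0.866712^0.5 = 0.930974
Geometric mean = 0.930974 - 1 = -0.069026
As percentage: -6.90%

-6.90%


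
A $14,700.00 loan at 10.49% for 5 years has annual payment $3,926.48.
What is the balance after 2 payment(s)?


Formula: Balance = PV*(1+r)^k - PMT*((1+r)^k - 1)/r
Growth: (1 + 0.1049)^2 = 1.220804
Accumulated factor: ((1+r)^k - 1)/r = 2.1049
Balance = $14,700.00 * 1.220804 - $3,926.48 * 2.1049
Balance = $9,680.97

$9,680.97


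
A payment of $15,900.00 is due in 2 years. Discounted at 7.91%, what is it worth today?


Formula: PV = FV / (1 + r)^n
Substituting: PV = $15,900.00 / (1 + 0.0791)^2
Discount factor: (1.0791)^2 = 1.164457
PV = $15,900.00 / 1.164457 = $13,654.44

$13,654.44


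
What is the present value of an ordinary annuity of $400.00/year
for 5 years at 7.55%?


Formula: PV = PMT * (1 - (1+r)^(-n)) / r
Discount factor: (1 + 0.0755)^(-5) = 0.694941
Bracket: 1 - 0.694941 = 0.305059
PV = $400.00 * 0.305059 / 0.0755 = $1,616.21

$1,616.21


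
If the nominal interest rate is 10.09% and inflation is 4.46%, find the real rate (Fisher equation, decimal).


Formula: (1 + r_real) = (1 + r_nom) / (1 + inflation)
Substituting: (1 + r_real) = 1.1009 / 1.0446
(1 + r_real) = 1.053896
r_real = 1.053896 - 1 = 0.053896

0.053896


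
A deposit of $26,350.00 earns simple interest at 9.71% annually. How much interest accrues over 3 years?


Formula: I = P * r * t
Substituting: I = $26,350.00 * 0.0971 * 3
Step: I = $26,350.00 * 0.2913
I = $7,675.76

$7,675.76


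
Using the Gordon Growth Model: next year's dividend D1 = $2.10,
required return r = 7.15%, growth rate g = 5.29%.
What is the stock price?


Formula: P = D1 / (r - g)
Spread: r - g = 0.0715 - 0.0529 = 0.0186
Substituting: P = $2.10 / 0.0186
P = $112.90

$112.90


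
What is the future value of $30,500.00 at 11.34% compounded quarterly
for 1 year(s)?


Formula: FV = P * (1 + r/m)^(m*t)
Period rate: r/m = 0.1134 / 4 = 0.02835
Total periods: m*t = 4 * 1 = 4
Growth factor: (1 + 0.02835)^4 = 1.118314
FV = $30,500.00 * 1.118314 = $34,108.58

$34,108.58


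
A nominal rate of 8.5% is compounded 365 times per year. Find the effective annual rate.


Formula: EAR = (1 + r/m)^m - 1
Period rate: r/m = 0.085 / 365 = 0.000233
Compounding: (1 + 0.000233)^365 = 1.088706
EAR = 1.088706 - 1 = 0.088706

0.088706


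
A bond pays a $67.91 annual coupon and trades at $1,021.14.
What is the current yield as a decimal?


Formula: Current yield = annual coupon / price
Substituting: CY = $67.91 / $1,021.14
CY = 0.066504

0.066504


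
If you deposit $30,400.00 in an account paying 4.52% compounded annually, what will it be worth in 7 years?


Formula: FV = P * (1 + r)^n
Substituting: FV = $30,400.00 * (1 + 0.0452)^7
Growth factor: (1.0452)^7 = 1.362686
FV = $30,400.00 * 1.362686 = $41,425.66

$41,425.66


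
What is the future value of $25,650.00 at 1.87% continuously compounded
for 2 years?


Formula: FV = P * e^(r*t)
Exponent: r*t = 0.0187 * 2 = 0.0374
e^(0.0374) = 1.038108
FV = $25,650.00 * 1.038108 = $26,627.47

$26,627.47


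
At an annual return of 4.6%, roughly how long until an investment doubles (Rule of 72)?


Formula: Years ≈ 72 / r
Substituting: Years ≈ 72 / 4.6
Years ≈ 15.7

15.7 years


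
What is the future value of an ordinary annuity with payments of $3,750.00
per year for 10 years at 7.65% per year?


Formula: FV = PMT * ((1+r)^n - 1) / r
Growth factor: (1 + 0.0765)^10 = 2.089971
Numerator: 2.089971 - 1 = 1.089971
FV = $3,750.00 * 1.089971 / 0.0765 = $53,429.97

$53,429.97


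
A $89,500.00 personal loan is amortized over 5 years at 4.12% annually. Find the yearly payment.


Formula: PMT = PV * r / (1 - (1+r)^(-n))
Denominator: 1 - (1 + 0.0412)^(-5) = 0.182798
Numerator: $89,500.00 * 0.0412 = 3687.4
PMT = 3687.4 / 0.182798 = $20,171.95

$20,171.95


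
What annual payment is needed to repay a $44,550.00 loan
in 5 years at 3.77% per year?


Formula: PMT = PV * r / (1 - (1+r)^(-n))
Denominator: 1 - (1 + 0.0377)^(-5) = 0.168924
Numerator: $44,550.00 * 0.0377 = 1679.535
PMT = 1679.535 / 0.168924 = $9,942.57

$9,942.57


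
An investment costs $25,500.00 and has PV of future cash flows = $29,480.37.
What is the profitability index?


Formula: PI = PV(cash flows) / initial investment
Substituting: PI = $29,480.37 / $25,500.00
PI = 1.1561

1.1561


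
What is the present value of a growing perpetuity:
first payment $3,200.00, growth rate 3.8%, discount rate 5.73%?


Formula: PV = C / (r - g)
Spread: r - g = 0.0573 - 0.038 = 0.0193
Substituting: PV = $3,200.00 / 0.0193
PV = $165,803.11

$165,803.11


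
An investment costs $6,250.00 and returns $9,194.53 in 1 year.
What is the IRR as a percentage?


Formula: IRR = C1/C0 - 1
Substituting: IRR = $9,194.53 / $6,250.00 - 1
Ratio: 1.471125 - 1 = 0.471125
IRR = 47.1125%

47.1125%


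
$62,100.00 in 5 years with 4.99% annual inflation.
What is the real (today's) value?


Formula: Real value = nominal / (1 + inflation)^years
Price level: (1 + 0.0499)^5 = 1.275674
Real value = $62,100.00 / 1.275674 = $48,680.15

$48,680.15


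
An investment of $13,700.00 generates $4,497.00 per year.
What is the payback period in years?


Formula: Payback = investment / annual cash flow
Substituting: Payback = $13,700.00 / $4,497.00
Payback = 3.0465 years

3.0465 years


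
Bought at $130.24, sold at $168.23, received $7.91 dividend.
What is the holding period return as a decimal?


Formula: HPR = (P1 - P0 + D) / P0
Gain: $168.23 - $130.24 + $7.91 = $45.90
HPR = $45.90 / $130.24 = 0.3524

0.3524


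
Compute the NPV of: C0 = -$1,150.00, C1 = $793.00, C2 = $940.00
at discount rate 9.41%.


Formula: NPV = C0 + C1/(1+r) + C2/(1+r)^2
Discount C1: $793.00 / (1 + 0.0941) = $724.80
Discount C2: $940.00 / (1 + 0.0941)^2 = $785.26
NPV = -$1,150.00 + $724.80 + $785.26 = $360.06

$360.06


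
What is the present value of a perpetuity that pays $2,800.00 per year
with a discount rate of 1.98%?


Formula: PV = C / r
Substituting: PV = $2,800.00 / 0.0198
PV = $141,414.14

$141,414.14


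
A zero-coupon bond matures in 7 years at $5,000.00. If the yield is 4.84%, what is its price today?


Formula: Price = FV / (1 + r)^n
Substituting: Price = $5,000.00 / (1 + 0.0484)^7
Discount factor: (1.0484)^7 = 1.39216
Price = $5,000.00 / 1.39216 = $3,591.54

$3,591.54


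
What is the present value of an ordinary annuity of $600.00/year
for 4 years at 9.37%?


Formula: PV = PMT * (1 - (1+r)^(-n)) / r
Discount factor: (1 + 0.0937)^(-4) = 0.698887
Bracket: 1 - 0.698887 = 0.301113
PV = $600.00 * 0.301113 / 0.0937 = $1,928.15

$1,928.15


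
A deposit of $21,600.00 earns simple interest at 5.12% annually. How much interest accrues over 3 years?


Formula: I = P * r * t
Substituting: I = $21,600.00 * 0.0512 * 3
Step: I = $21,600.00 * 0.1536
I = $3,317.76

$3,317.76


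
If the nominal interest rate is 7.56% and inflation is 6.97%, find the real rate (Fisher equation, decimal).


Formula: (1 + r_real) = (1 + r_nom) / (1 + inflation)
Substituting: (1 + r_real) = 1.0756 / 1.0697
(1 + r_real) = 1.005516
r_real = 1.005516 - 1 = 0.005516

0.005516


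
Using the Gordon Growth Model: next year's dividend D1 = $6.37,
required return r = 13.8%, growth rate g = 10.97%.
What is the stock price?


Formula: P = D1 / (r - g)
Spread: r - g = 0.138 - 0.1097 = 0.0283
Substituting: P = $6.37 / 0.0283
P = $225.09

$225.09


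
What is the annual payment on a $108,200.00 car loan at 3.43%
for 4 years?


Formula: PMT = PV * r / (1 - (1+r)^(-n))
Denominator: 1 - (1 + 0.0343)^(-4) = 0.126196
Numerator: $108,200.00 * 0.0343 = 3711.26
PMT = 3711.26 / 0.126196 = $29,408.64

$29,408.64


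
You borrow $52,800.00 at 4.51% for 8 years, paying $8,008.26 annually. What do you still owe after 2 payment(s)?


Formula: Balance = PV*(1+r)^k - PMT*((1+r)^k - 1)/r
Growth: (1 + 0.0451)^2 = 1.092234
Accumulated factor: ((1+r)^k - 1)/r = 2.0451
Balance = $52,800.00 * 1.092234 - $8,008.26 * 2.0451
Balance = $41,292.26

$41,292.26


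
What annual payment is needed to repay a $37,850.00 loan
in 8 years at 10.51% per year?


Formula: PMT = PV * r / (1 - (1+r)^(-n))
Denominator: 1 - (1 + 0.1051)^(-8) = 0.55044
Numerator: $37,850.00 * 0.1051 = 3978.035
PMT = 3978.035 / 0.55044 = $7,227.01

$7,227.01


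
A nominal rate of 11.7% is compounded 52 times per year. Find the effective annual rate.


Formula: EAR = (1 + r/m)^m - 1
Period rate: r/m = 0.117 / 52 = 0.00225
Compounding: (1 + 0.00225)^52 = 1.123972
EAR = 1.123972 - 1 = 0.123972

0.123972


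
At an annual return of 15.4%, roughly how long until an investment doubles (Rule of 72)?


Formula: Years ≈ 72 / r
Substituting: Years ≈ 72 / 15.4
Years ≈ 4.7

4.7 years


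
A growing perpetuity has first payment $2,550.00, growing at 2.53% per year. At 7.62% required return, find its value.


Formula: PV = C / (r - g)
Spread: r - g = 0.0762 - 0.0253 = 0.0509
Substituting: PV = $2,550.00 / 0.0509
PV = $50,098.23

$50,098.23


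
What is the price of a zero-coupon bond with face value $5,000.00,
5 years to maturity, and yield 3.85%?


Formula: Price = FV / (1 + r)^n
Substituting: Price = $5,000.00 / (1 + 0.0385)^5
Discount factor: (1.0385)^5 = 1.207904
Price = $5,000.00 / 1.207904 = $4,139.40

$4,139.40


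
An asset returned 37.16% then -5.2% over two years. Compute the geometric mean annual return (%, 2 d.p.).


Formula: Geometric mean = ((1+r1)*(1+r2))^(1/2) - 1
Product: (1 + 0.3716) * (1 + -0.052) = 1.3716 * 0.948 = 1.300277
Square root: 1.300277^0.5 = 1.140297
Geometric mean = 1.140297 - 1 = 0.140297
As percentage: 14.03%

14.03%


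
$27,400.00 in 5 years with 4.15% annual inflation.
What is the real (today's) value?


Formula: Real value = nominal / (1 + inflation)^years
Price level: (1 + 0.0415)^5 = 1.225452
Real value = $27,400.00 / 1.225452 = $22,359.09

$22,359.09


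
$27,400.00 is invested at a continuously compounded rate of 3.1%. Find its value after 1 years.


Formula: FV = P * e^(r*t)
Exponent: r*t = 0.031 * 1 = 0.031
e^(0.031) = 1.031486
FV = $27,400.00 * 1.031486 = $28,262.70

$28,262.70


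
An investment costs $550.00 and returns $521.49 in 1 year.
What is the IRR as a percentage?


Formula: IRR = C1/C0 - 1
Substituting: IRR = $521.49 / $550.00 - 1
Ratio: 0.948164 - 1 = -0.051836
IRR = -5.1836%

-5.1836%


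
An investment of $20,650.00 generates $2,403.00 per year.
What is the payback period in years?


Formula: Payback = investment / annual cash flow
Substituting: Payback = $20,650.00 / $2,403.00
Payback = 8.5934 years

8.5934 years


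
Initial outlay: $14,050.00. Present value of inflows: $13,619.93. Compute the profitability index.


Formula: PI = PV(cash flows) / initial investment
Substituting: PI = $13,619.93 / $14,050.00
PI = 0.9694

0.9694


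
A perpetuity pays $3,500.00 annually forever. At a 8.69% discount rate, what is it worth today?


Formula: PV = C / r
Substituting: PV = $3,500.00 / 0.0869
PV = $40,276.18

$40,276.18


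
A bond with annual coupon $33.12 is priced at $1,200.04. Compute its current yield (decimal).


Formula: Current yield = annual coupon / price
Substituting: CY = $33.12 / $1,200.04
CY = 0.027599

0.027599


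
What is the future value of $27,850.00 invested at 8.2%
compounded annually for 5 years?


Formula: FV = P * (1 + r)^n
Substituting: FV = $27,850.00 * (1 + 0.082)^5
Growth factor: (1.082)^5 = 1.482983
FV = $27,850.00 * 1.482983 = $41,301.09

$41,301.09


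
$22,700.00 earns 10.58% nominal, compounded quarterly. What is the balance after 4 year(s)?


Formula: FV = P * (1 + r/m)^(m*t)
Period rate: r/m = 0.1058 / 4 = 0.02645
Total periods: m*t = 4 * 4 = 16
Growth factor: (1 + 0.02645)^16 = 1.518465
FV = $22,700.00 * 1.518465 = $34,469.16

$34,469.16


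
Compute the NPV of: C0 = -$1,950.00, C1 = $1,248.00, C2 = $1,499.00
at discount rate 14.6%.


Formula: NPV = C0 + C1/(1+r) + C2/(1+r)^2
Discount C1: $1,248.00 / (1 + 0.146) = $1,089.01
Discount C2: $1,499.00 / (1 + 0.146)^2 = $1,141.39
NPV = -$1,950.00 + $1,089.01 + $1,141.39 = $280.39

$280.39


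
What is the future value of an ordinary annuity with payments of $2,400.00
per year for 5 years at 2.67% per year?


Formula: FV = PMT * ((1+r)^n - 1) / r
Growth factor: (1 + 0.0267)^5 = 1.140822
Numerator: 1.140822 - 1 = 0.140822
FV = $2,400.00 * 0.140822 / 0.0267 = $12,658.14

$12,658.14


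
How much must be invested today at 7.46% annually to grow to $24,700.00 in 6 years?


Formula: PV = FV / (1 + r)^n
Substituting: PV = $24,700.00 / (1 + 0.0746)^6
Discount factor: (1.0746)^6 = 1.539859
PV = $24,700.00 / 1.539859 = $16,040.43

$16,040.43


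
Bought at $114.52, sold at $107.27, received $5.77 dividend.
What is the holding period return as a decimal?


Formula: HPR = (P1 - P0 + D) / P0
Gain: $107.27 - $114.52 + $5.77 = -$1.48
HPR = -$1.48 / $114.52 = -0.0129

-0.0129


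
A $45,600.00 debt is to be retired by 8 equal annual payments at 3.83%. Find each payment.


Formula: PMT = PV * r / (1 - (1+r)^(-n))
Denominator: 1 - (1 + 0.0383)^(-8) = 0.259684
Numerator: $45,600.00 * 0.0383 = 1746.48
PMT = 1746.48 / 0.259684 = $6,725.41

$6,725.41


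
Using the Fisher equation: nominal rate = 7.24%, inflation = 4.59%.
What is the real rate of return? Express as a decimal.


Formula: (1 + r_real) = (1 + r_nom) / (1 + inflation)
Substituting: (1 + r_real) = 1.0724 / 1.0459
(1 + r_real) = 1.025337
r_real = 1.025337 - 1 = 0.025337

0.025337


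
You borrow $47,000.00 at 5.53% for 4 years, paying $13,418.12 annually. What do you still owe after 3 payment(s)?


Formula: Balance = PV*(1+r)^k - PMT*((1+r)^k - 1)/r
Growth: (1 + 0.0553)^3 = 1.175243
Accumulated factor: ((1+r)^k - 1)/r = 3.168958
Balance = $47,000.00 * 1.175243 - $13,418.12 * 3.168958
Balance = $12,714.98

$12,714.98


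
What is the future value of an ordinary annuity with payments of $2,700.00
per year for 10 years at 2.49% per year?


Formula: FV = PMT * ((1+r)^n - 1) / r
Growth factor: (1 + 0.0249)^10 = 1.278836
Numerator: 1.278836 - 1 = 0.278836
FV = $2,700.00 * 0.278836 / 0.0249 = $30,235.25

$30,235.25


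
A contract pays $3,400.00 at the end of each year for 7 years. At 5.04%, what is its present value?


Formula: PV = PMT * (1 - (1+r)^(-n)) / r
Discount factor: (1 + 0.0504)^(-7) = 0.708789
Bracket: 1 - 0.708789 = 0.291211
PV = $3,400.00 * 0.291211 / 0.0504 = $19,645.18

$19,645.18


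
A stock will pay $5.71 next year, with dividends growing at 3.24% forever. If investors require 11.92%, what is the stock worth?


Formula: P = D1 / (r - g)
Spread: r - g = 0.1192 - 0.0324 = 0.0868
Substituting: P = $5.71 / 0.0868
P = $65.78

$65.78


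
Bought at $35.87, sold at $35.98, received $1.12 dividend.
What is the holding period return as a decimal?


Formula: HPR = (P1 - P0 + D) / P0
Gain: $35.98 - $35.87 + $1.12 = $1.23
HPR = $1.23 / $35.87 = 0.0343

0.0343


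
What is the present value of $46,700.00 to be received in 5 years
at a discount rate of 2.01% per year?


Formula: PV = FV / (1 + r)^n
Substituting: PV = $46,700.00 / (1 + 0.0201)^5
Discount factor: (1.0201)^5 = 1.104622
PV = $46,700.00 / 1.104622 = $42,276.90

$42,276.90


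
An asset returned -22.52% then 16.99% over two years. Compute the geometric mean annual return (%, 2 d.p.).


Formula: Geometric mean = ((1+r1)*(1+r2))^(1/2) - 1
Product: (1 + -0.2252) * (1 + 0.1699) = 0.7748 * 1.1699 = 0.906439
Square root: 0.906439^0.5 = 0.952071
Geometric mean = 0.952071 - 1 = -0.047929
As percentage: -4.79%

-4.79%


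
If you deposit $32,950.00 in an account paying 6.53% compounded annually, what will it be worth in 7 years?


Formula: FV = P * (1 + r)^n
Substituting: FV = $32,950.00 * (1 + 0.0653)^7
Growth factor: (1.0653)^7 = 1.557053
FV = $32,950.00 * 1.557053 = $51,304.91

$51,304.91


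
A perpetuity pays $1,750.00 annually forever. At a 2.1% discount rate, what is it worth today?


Formula: PV = C / r
Substituting: PV = $1,750.00 / 0.021
PV = $83,333.33

$83,333.33


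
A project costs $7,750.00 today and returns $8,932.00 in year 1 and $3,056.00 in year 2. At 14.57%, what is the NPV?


Formula: NPV = C0 + C1/(1+r) + C2/(1+r)^2
Discount C1: $8,932.00 / (1 + 0.1457) = $7,796.11
Discount C2: $3,056.00 / (1 + 0.1457)^2 = $2,328.15
NPV = -$7,750.00 + $7,796.11 + $2,328.15 = $2,374.26

$2,374.26


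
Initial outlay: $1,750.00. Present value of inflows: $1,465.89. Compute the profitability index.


Formula: PI = PV(cash flows) / initial investment
Substituting: PI = $1,465.89 / $1,750.00
PI = 0.8377

0.8377


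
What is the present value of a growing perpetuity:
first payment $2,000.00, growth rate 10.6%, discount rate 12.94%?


Formula: PV = C / (r - g)
Spread: r - g = 0.1294 - 0.106 = 0.0234
Substituting: PV = $2,000.00 / 0.0234
PV = $85,470.09

$85,470.09


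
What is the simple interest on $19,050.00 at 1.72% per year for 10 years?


Formula: I = P * r * t
Substituting: I = $19,050.00 * 0.0172 * 10
Step: I = $19,050.00 * 0.172
I = $3,276.60

$3,276.60


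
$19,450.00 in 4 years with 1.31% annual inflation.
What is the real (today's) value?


Formula: Real value = nominal / (1 + inflation)^years
Price level: (1 + 0.0131)^4 = 1.053439
Real value = $19,450.00 / 1.053439 = $18,463.34

$18,463.34


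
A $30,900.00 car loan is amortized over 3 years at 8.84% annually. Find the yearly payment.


Formula: PMT = PV * r / (1 - (1+r)^(-n))
Denominator: 1 - (1 + 0.0884)^(-3) = 0.224406
Numerator: $30,900.00 * 0.0884 = 2731.56
PMT = 2731.56 / 0.224406 = $12,172.40

$12,172.40


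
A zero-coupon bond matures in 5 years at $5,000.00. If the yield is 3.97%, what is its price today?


Formula: Price = FV / (1 + r)^n
Substituting: Price = $5,000.00 / (1 + 0.0397)^5
Discount factor: (1.0397)^5 = 1.214899
Price = $5,000.00 / 1.214899 = $4,115.57

$4,115.57


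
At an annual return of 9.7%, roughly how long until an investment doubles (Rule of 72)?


Formula: Years ≈ 72 / r
Substituting: Years ≈ 72 / 9.7
Years ≈ 7.4

7.4 years


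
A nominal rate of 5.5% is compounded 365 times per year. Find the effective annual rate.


Formula: EAR = (1 + r/m)^m - 1
Period rate: r/m = 0.055 / 365 = 0.000151
Compounding: (1 + 0.000151)^365 = 1.056536
EAR = 1.056536 - 1 = 0.056536

0.056536


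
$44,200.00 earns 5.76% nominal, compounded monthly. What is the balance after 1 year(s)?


Formula: FV = P * (1 + r/m)^(m*t)
Period rate: r/m = 0.0576 / 12 = 0.0048
Total periods: m*t = 12 * 1 = 12
Growth factor: (1 + 0.0048)^12 = 1.059145
FV = $44,200.00 * 1.059145 = $46,814.22

$46,814.22


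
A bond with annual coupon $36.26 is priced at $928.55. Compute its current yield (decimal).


Formula: Current yield = annual coupon / price
Substituting: CY = $36.26 / $928.55
CY = 0.03905

0.03905


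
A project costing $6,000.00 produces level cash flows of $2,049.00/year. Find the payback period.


Formula: Payback = investment / annual cash flow
Substituting: Payback = $6,000.00 / $2,049.00
Payback = 2.9283 years

2.9283 years


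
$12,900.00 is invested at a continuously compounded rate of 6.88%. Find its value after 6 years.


Formula: FV = P * e^(r*t)
Exponent: r*t = 0.0688 * 6 = 0.4128
e^(0.4128) = 1.511043
FV = $12,900.00 * 1.511043 = $19,492.45

$19,492.45


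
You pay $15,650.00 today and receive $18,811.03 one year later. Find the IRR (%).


Formula: IRR = C1/C0 - 1
Substituting: IRR = $18,811.03 / $15,650.00 - 1
Ratio: 1.201983 - 1 = 0.201983
IRR = 20.1983%

20.1983%


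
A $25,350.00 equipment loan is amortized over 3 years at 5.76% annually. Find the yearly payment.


Formula: PMT = PV * r / (1 - (1+r)^(-n))
Denominator: 1 - (1 + 0.0576)^(-3) = 0.154652
Numerator: $25,350.00 * 0.0576 = 1460.16
PMT = 1460.16 / 0.154652 = $9,441.60

$9,441.60


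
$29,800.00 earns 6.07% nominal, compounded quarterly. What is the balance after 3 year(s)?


Formula: FV = P * (1 + r/m)^(m*t)
Period rate: r/m = 0.0607 / 4 = 0.015175
Total periods: m*t = 4 * 3 = 12
Growth factor: (1 + 0.015175)^12 = 1.198094
FV = $29,800.00 * 1.198094 = $35,703.21

$35,703.21


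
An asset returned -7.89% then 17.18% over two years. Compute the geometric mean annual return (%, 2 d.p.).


Formula: Geometric mean = ((1+r1)*(1+r2))^(1/2) - 1
Product: (1 + -0.0789) * (1 + 0.1718) = 0.9211 * 1.1718 = 1.079345
Square root: 1.079345^0.5 = 1.038915
Geometric mean = 1.038915 - 1 = 0.038915
As percentage: 3.89%

3.89%


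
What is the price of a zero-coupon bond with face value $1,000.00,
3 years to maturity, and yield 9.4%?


Formula: Price = FV / (1 + r)^n
Substituting: Price = $1,000.00 / (1 + 0.094)^3
Discount factor: (1.094)^3 = 1.309339
Price = $1,000.00 / 1.309339 = $763.74

$763.74


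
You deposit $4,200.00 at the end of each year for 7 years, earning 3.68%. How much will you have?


Formula: FV = PMT * ((1+r)^n - 1) / r
Growth factor: (1 + 0.0368)^7 = 1.287849
Numerator: 1.287849 - 1 = 0.287849
FV = $4,200.00 * 0.287849 / 0.0368 = $32,852.32

$32,852.32


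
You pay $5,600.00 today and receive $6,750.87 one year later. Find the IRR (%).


Formula: IRR = C1/C0 - 1
Substituting: IRR = $6,750.87 / $5,600.00 - 1
Ratio: 1.205512 - 1 = 0.205512
IRR = 20.5512%

20.5512%


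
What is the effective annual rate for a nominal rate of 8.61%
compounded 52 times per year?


Formula: EAR = (1 + r/m)^m - 1
Period rate: r/m = 0.0861 / 52 = 0.001656
Compounding: (1 + 0.001656)^52 = 1.089838
EAR = 1.089838 - 1 = 0.089838

0.089838


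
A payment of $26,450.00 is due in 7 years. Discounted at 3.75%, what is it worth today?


Formula: PV = FV / (1 + r)^n
Substituting: PV = $26,450.00 / (1 + 0.0375)^7
Discount factor: (1.0375)^7 = 1.293948
PV = $26,450.00 / 1.293948 = $20,441.32

$20,441.32


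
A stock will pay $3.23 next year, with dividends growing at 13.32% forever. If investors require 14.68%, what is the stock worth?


Formula: P = D1 / (r - g)
Spread: r - g = 0.1468 - 0.1332 = 0.0136
Substituting: P = $3.23 / 0.0136
P = $237.50

$237.50
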